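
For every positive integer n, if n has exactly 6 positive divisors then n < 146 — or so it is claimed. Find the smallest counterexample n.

n = 147

We need the least positive integer n for which n has exactly 6 positive divisors but the claim fails.
For n = 12, 18, 20, 28, …, 116, 117, 124 the conclusion holds.
n = 147: τ(147) = 6; 147 ≥ 146.
Thus n = 147 disproves the claim, and no smaller n works.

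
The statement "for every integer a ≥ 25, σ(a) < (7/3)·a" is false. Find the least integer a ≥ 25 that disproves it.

Check each integer a ≥ 25 in order until the claim fails.
The first 5 eligible values, up to a = 29, all satisfy the conclusion.
a = 30: σ(30) = 72; 72 ≥ 70.
Thus a = 30 disproves the claim, and no smaller a works.

a = 30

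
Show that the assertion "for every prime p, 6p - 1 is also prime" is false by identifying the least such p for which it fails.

A counterexample is any prime p such that 6p - 1 is not prime; we check each in order.
p = 2: 6p - 1 = 11, prime.
p = 3: 6p - 1 = 17, prime.
p = 5: 6p - 1 = 29, prime.
p = 7: 6p - 1 = 41, prime.
p = 11: 6p - 1 = 65 = 5 × 13, not prime.

p = 11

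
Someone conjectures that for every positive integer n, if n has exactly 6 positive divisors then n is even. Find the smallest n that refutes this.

n = 45

For n = 12, 18, 20, 28, 32, 44 the conclusion holds.
n = 45: divisors of 45: 1, 3, 5, 9, 15, 45; 45 is odd.
So n = 45 is the smallest counterexample.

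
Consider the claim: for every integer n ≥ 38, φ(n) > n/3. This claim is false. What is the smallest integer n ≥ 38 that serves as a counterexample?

n = 42

The first 4 eligible values, up to n = 41, all satisfy the conclusion.
n = 42: φ(42) = 12 and 42/3 = 14, so φ(42) ≤ 42/3.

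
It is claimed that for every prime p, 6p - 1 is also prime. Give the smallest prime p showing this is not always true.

A counterexample is any prime p such that 6p - 1 is not prime; we check each in order.
The first 4 eligible values, up to p = 7, all satisfy the conclusion.
p = 11: 6p - 1 = 65 = 5 × 13, not prime.

p = 11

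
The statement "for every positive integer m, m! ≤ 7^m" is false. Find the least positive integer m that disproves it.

m = 17

Check each positive integer m in order until m! > 7^m.
The first 16 eligible values, up to m = 16, all satisfy the conclusion.
m = 17: m! = 355687428096000 and 7^m = 232630513987207, so 355687428096000 > 232630513987207.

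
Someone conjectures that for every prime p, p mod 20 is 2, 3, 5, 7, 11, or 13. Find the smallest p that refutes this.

p = 17

For p = 2, 3, 5, 7, 11, 13 the conclusion holds.
p = 17: 17 mod 20 = 17 — not in {2, 3, 5, 7, 11, 13}.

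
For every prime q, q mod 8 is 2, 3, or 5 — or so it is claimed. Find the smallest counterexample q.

We need the least prime q for which the claim fails.
For q = 2, 3, 5 the conclusion holds.
q = 7: 7 mod 8 = 7 — not in {2, 3, 5}.
So q = 7 is the smallest counterexample.

q = 7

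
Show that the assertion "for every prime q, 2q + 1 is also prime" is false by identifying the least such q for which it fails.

q = 7

Check each prime q in order until 2q + 1 is not prime.
q = 2: 2q + 1 = 5, prime.
q = 3: 2q + 1 = 7, prime.
q = 5: 2q + 1 = 11, prime.
q = 7: 2q + 1 = 15 = 3 × 5, not prime.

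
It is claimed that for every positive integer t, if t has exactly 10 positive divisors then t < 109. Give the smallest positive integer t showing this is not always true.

t = 48: τ(48) = 10; 48 < 109.
t = 80: τ(80) = 10; 80 < 109.
t = 112: τ(112) = 10; 112 ≥ 109.
Thus t = 112 disproves the claim, and no smaller t works.

t = 112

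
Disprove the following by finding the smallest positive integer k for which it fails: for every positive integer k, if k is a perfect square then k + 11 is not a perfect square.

k = 1: 1 + 11 = 12, not a perfect square.
k = 4: 4 + 11 = 15, not a perfect square.
k = 9: 9 + 11 = 20, not a perfect square.
k = 16: 16 + 11 = 27, not a perfect square.
k = 25: 25 = 5² and 25 + 11 = 36 = 6².
Hence k = 25 is a counterexample.

k = 25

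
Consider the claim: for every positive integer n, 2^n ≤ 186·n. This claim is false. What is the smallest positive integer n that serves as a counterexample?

The first 10 eligible values, up to n = 10, all satisfy the conclusion.
n = 11: 2^n = 2048 and 186·n = 2046, so 2048 > 2046.

n = 11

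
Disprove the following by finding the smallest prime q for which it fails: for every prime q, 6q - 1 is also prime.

We need the least prime q for which 6q - 1 is not prime.
q = 2: 6q - 1 = 11, prime.
q = 3: 6q - 1 = 17, prime.
q = 5: 6q - 1 = 29, prime.
q = 7: 6q - 1 = 41, prime.
q = 11: 6q - 1 = 65 = 5 × 13, not prime.

q = 11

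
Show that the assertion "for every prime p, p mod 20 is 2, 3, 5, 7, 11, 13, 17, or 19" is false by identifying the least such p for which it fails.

p = 29

We need the least prime p for which the claim fails.
The first 9 eligible values, up to p = 23, all satisfy the conclusion.
p = 29: 29 mod 20 = 9 — not in {2, 3, 5, 7, 11, 13, 17, 19}.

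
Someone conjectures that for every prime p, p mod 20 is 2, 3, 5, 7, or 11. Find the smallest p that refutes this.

p = 13

The first 5 eligible values, up to p = 11, all satisfy the conclusion.
p = 13: 13 mod 20 = 13 — not in {2, 3, 5, 7, 11}.
Hence p = 13 is a counterexample.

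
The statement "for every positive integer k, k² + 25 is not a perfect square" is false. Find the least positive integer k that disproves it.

k = 12

For k = 1, 2, 3, 4, …, 9, 10, 11 the conclusion holds.
k = 12: 12² + 25 = 169 = 13², a perfect square.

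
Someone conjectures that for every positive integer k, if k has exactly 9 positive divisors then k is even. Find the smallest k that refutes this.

k = 36: divisors of 36: 9 divisors; 36 is even.
k = 100: divisors of 100: 9 divisors; 100 is even.
k = 196: divisors of 196: 9 divisors; 196 is even.
k = 225: divisors of 225: 9 divisors; 225 is odd.

k = 225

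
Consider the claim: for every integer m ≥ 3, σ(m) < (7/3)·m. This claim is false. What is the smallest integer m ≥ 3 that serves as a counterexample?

We need the least integer m ≥ 3 for which the claim fails.
For m = 3, 4, 5, 6, 7, 8, 9, 10, 11 the conclusion holds.
m = 12: σ(12) = 28; 28 ≥ 28.
So m = 12 is the smallest counterexample.

m = 12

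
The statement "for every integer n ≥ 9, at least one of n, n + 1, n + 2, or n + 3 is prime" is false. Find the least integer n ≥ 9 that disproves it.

A counterexample is any integer n ≥ 9 such that n, n + 1, n + 2, n + 3 are all composite; we check each in order.
For n = 9, 10, 11, 12, …, 21, 22, 23 the conclusion holds.
n = 24: 24 = 2 × 12; 25 = 5 × 5; 26 = 2 × 13; 27 = 3 × 9 — all composite.
Thus n = 24 disproves the claim, and no smaller n works.

n = 24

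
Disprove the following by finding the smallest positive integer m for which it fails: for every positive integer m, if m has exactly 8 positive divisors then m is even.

m = 105

A counterexample is any positive integer m such that m has exactly 8 positive divisors but m is odd; we check each in order.
For m = 24, 30, 40, 42, …, 88, 102, 104 the conclusion holds.
m = 105: divisors of 105: 1, 3, 5, 7, 15, 21, 35, 105; 105 is odd.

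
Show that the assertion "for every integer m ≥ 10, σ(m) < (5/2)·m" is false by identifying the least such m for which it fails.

m = 24

Check each integer m ≥ 10 in order until the claim fails.
For m = 10, 11, 12, 13, …, 21, 22, 23 the conclusion holds.
m = 24: σ(24) = 60; 60 ≥ 60.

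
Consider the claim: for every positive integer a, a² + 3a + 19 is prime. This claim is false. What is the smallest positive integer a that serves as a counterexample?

a = 15

The first 14 eligible values, up to a = 14, all satisfy the conclusion.
a = 15: a² + 3a + 19 = 289 = 17 × 17, composite.
So a = 15 is the smallest counterexample.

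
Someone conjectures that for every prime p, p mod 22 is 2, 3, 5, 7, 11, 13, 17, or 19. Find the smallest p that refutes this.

p = 23

Check each prime p in order until the claim fails.
The first 8 eligible values, up to p = 19, all satisfy the conclusion.
p = 23: 23 mod 22 = 1 — not in {2, 3, 5, 7, 11, 13, 17, 19}.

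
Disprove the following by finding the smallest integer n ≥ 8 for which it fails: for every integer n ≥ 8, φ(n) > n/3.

n = 12

We need the least integer n ≥ 8 for which the claim fails.
n = 8: φ(8) = 4 and 8/3 = 8/3, so φ(8) > 8/3.
n = 9: φ(9) = 6 and 9/3 = 3, so φ(9) > 9/3.
n = 10: φ(10) = 4 and 10/3 = 10/3, so φ(10) > 10/3.
n = 11: φ(11) = 10 and 11/3 = 11/3, so φ(11) > 11/3.
n = 12: φ(12) = 4 and 12/3 = 4, so φ(12) ≤ 12/3.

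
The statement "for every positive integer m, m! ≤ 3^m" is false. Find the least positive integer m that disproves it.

We need the least positive integer m for which m! > 3^m.
The first 6 eligible values, up to m = 6, all satisfy the conclusion.
m = 7: m! = 5040 and 3^m = 2187, so 5040 > 2187.
So m = 7 is the smallest counterexample.

m = 7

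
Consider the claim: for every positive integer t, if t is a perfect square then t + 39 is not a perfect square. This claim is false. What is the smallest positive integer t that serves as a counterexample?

We need the least positive integer t for which t is a perfect square but t + 39 is a perfect square.
For t = 1, 4, 9, 16 the conclusion holds.
t = 25: 25 = 5² and 25 + 39 = 64 = 8².
Hence t = 25 is a counterexample.

t = 25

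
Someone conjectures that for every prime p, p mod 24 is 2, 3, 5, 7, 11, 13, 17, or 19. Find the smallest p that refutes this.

p = 23

A counterexample is any prime p such that the claim fails; we check each in order.
p = 2: 2 mod 24 = 2.
p = 3: 3 mod 24 = 3.
p = 5: 5 mod 24 = 5.
p = 7: 7 mod 24 = 7.
p = 11: 11 mod 24 = 11.
p = 13: 13 mod 24 = 13.
p = 17: 17 mod 24 = 17.
p = 19: 19 mod 24 = 19.
p = 23: 23 mod 24 = 23 — not in {2, 3, 5, 7, 11, 13, 17, 19}.
Thus p = 23 disproves the claim, and no smaller p works.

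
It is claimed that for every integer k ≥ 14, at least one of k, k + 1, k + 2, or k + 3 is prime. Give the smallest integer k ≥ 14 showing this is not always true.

k = 24

We need the least integer k ≥ 14 for which k, k + 1, k + 2, k + 3 are all composite.
For k = 14, 15, 16, 17, 18, 19, 20, 21, 22, 23 the conclusion holds.
k = 24: 24 = 2 × 12; 25 = 5 × 5; 26 = 2 × 13; 27 = 3 × 9 — all composite.
Thus k = 24 disproves the claim, and no smaller k works.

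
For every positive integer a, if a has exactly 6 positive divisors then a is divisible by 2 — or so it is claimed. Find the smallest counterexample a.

Check each positive integer a in order until a has exactly 6 positive divisors but a is not divisible by 2.
For a = 12, 18, 20, 28, 32, 44 the conclusion holds.
a = 45: τ(45) = 6; 45 mod 2 = 1.

a = 45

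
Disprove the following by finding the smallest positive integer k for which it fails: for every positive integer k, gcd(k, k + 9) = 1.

We need the least positive integer k for which gcd(k, k + 9) > 1.
k = 1: gcd(1, 10) = 1.
k = 2: gcd(2, 11) = 1.
k = 3: gcd(3, 12) = 3.
Hence k = 3 is a counterexample.

k = 3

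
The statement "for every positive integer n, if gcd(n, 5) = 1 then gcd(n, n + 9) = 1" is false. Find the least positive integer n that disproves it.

n = 3

For n = 1, 2 the conclusion holds.
n = 3: gcd(3, 12) = 3.
Hence n = 3 is a counterexample.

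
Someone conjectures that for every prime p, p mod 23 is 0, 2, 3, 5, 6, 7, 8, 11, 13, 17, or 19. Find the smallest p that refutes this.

p = 37

A counterexample is any prime p such that the claim fails; we check each in order.
The first 11 eligible values, up to p = 31, all satisfy the conclusion.
p = 37: 37 mod 23 = 14 — not in {0, 2, 3, 5, 6, 7, 8, 11, 13, 17, 19}.
Hence p = 37 is a counterexample.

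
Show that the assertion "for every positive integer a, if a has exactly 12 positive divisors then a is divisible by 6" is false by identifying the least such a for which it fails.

A counterexample is any positive integer a such that a has exactly 12 positive divisors but a is not divisible by 6; we check each in order.
The first 8 eligible values, up to a = 132, all satisfy the conclusion.
a = 140: τ(140) = 12; 140 mod 6 = 2.

a = 140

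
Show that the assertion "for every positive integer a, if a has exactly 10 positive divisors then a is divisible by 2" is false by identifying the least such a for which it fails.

a = 405

For a = 48, 80, 112, 162, 176, 208, 272, 304, 368 the conclusion holds.
a = 405: τ(405) = 10; 405 mod 2 = 1.
Hence a = 405 is a counterexample.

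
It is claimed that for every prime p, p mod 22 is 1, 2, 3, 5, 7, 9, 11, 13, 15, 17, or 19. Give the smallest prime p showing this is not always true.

We need the least prime p for which the claim fails.
For p = 2, 3, 5, 7, …, 31, 37, 41 the conclusion holds.
p = 43: 43 mod 22 = 21 — not in {1, 2, 3, 5, 7, 9, 11, 13, 15, 17, 19}.
So p = 43 is the smallest counterexample.

p = 43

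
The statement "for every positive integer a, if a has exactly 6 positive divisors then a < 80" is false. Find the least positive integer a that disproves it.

For a = 12, 18, 20, 28, …, 68, 75, 76 the conclusion holds.
a = 92: τ(92) = 6; 92 ≥ 80.

a = 92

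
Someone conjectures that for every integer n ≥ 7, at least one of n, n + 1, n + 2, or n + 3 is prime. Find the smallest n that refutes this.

n = 24

For n = 7, 8, 9, 10, …, 21, 22, 23 the conclusion holds.
n = 24: 24 = 2 × 12; 25 = 5 × 5; 26 = 2 × 13; 27 = 3 × 9 — all composite.
Hence n = 24 is a counterexample.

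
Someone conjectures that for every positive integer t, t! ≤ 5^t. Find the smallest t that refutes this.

We need the least positive integer t for which t! > 5^t.
For t = 1, 2, 3, 4, …, 9, 10, 11 the conclusion holds.
t = 12: t! = 479001600 and 5^t = 244140625, so 479001600 > 244140625.
Hence t = 12 is a counterexample.

t = 12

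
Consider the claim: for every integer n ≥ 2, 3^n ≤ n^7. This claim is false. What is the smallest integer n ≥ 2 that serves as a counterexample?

A counterexample is any integer n ≥ 2 such that 3^n > n^7; we check each in order.
For n = 2, 3, 4, 5, …, 16, 17, 18 the conclusion holds.
n = 19: 3^n = 1162261467 and n^7 = 893871739, so 1162261467 > 893871739.
Thus n = 19 disproves the claim, and no smaller n works.

n = 19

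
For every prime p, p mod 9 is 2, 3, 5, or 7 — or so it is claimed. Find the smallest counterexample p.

p = 2: 2 mod 9 = 2.
p = 3: 3 mod 9 = 3.
p = 5: 5 mod 9 = 5.
p = 7: 7 mod 9 = 7.
p = 11: 11 mod 9 = 2.
p = 13: 13 mod 9 = 4 — not in {2, 3, 5, 7}.

p = 13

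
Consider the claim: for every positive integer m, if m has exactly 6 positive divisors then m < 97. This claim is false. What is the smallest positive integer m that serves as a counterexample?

m = 98

The first 14 eligible values, up to m = 92, all satisfy the conclusion.
m = 98: τ(98) = 6; 98 ≥ 97.
So m = 98 is the smallest counterexample.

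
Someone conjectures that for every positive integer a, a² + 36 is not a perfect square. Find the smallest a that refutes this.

We need the least positive integer a for which a² + 36 is a perfect square.
The first 7 eligible values, up to a = 7, all satisfy the conclusion.
a = 8: 8² + 36 = 100 = 10², a perfect square.

a = 8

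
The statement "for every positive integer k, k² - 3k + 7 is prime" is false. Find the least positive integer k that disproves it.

k = 6

Check each positive integer k in order until k² - 3k + 7 is not prime.
The first 5 eligible values, up to k = 5, all satisfy the conclusion.
k = 6: k² - 3k + 7 = 25 = 5 × 5, composite.
Hence k = 6 is a counterexample.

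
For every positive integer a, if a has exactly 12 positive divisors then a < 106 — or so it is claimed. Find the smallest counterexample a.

A counterexample is any positive integer a such that a has exactly 12 positive divisors but the claim fails; we check each in order.
The first 5 eligible values, up to a = 96, all satisfy the conclusion.
a = 108: τ(108) = 12; 108 ≥ 106.
Thus a = 108 disproves the claim, and no smaller a works.

a = 108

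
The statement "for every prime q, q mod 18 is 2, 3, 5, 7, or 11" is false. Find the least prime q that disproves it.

q = 13

q = 2: 2 mod 18 = 2.
q = 3: 3 mod 18 = 3.
q = 5: 5 mod 18 = 5.
q = 7: 7 mod 18 = 7.
q = 11: 11 mod 18 = 11.
q = 13: 13 mod 18 = 13 — not in {2, 3, 5, 7, 11}.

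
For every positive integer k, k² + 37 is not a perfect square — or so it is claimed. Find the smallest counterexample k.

The first 17 eligible values, up to k = 17, all satisfy the conclusion.
k = 18: 18² + 37 = 361 = 19², a perfect square.

k = 18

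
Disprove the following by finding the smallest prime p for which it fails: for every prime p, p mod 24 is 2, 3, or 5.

p = 7

Check each prime p in order until the claim fails.
p = 2: 2 mod 24 = 2.
p = 3: 3 mod 24 = 3.
p = 5: 5 mod 24 = 5.
p = 7: 7 mod 24 = 7 — not in {2, 3, 5}.
Hence p = 7 is a counterexample.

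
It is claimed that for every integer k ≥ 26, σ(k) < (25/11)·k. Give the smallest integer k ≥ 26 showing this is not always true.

k = 30

Check each integer k ≥ 26 in order until the claim fails.
The first 4 eligible values, up to k = 29, all satisfy the conclusion.
k = 30: σ(30) = 72; 72 ≥ 750/11.
So k = 30 is the smallest counterexample.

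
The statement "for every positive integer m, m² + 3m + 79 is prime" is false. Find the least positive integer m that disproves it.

m = 5

A counterexample is any positive integer m such that m² + 3m + 79 is not prime; we check each in order.
m = 1: m² + 3m + 79 = 83, prime.
m = 2: m² + 3m + 79 = 89, prime.
m = 3: m² + 3m + 79 = 97, prime.
m = 4: m² + 3m + 79 = 107, prime.
m = 5: m² + 3m + 79 = 119 = 7 × 17, composite.
Thus m = 5 disproves the claim, and no smaller m works.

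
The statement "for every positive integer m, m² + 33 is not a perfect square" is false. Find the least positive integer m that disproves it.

m = 4

Check each positive integer m in order until m² + 33 is a perfect square.
For m = 1, 2, 3 the conclusion holds.
m = 4: 4² + 33 = 49 = 7², a perfect square.
So m = 4 is the smallest counterexample.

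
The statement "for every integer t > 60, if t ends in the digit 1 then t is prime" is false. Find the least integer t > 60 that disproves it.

A counterexample is any integer t > 60 such that t ends in the digit 1 but t is not prime; we check each in order.
t = 61: 61 ends in 1 and is prime.
t = 71: 71 ends in 1 and is prime.
t = 81: 81 ends in 1; 81 = 3 × 27, composite.
So t = 81 is the smallest counterexample.

t = 81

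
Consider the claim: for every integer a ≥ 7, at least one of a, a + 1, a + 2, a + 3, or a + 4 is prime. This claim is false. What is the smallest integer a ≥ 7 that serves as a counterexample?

a = 24

We need the least integer a ≥ 7 for which a, a + 1, a + 2, a + 3, a + 4 are all composite.
The first 17 eligible values, up to a = 23, all satisfy the conclusion.
a = 24: 24 = 2 × 12; 25 = 5 × 5; 26 = 2 × 13; 27 = 3 × 9; 28 = 2 × 14 — all composite.
Thus a = 24 disproves the claim, and no smaller a works.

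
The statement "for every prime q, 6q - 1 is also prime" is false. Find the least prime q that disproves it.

q = 11

A counterexample is any prime q such that 6q - 1 is not prime; we check each in order.
The first 4 eligible values, up to q = 7, all satisfy the conclusion.
q = 11: 6q - 1 = 65 = 5 × 13, not prime.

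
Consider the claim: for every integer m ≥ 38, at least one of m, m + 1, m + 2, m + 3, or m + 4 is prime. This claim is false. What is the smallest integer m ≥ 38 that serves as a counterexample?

A counterexample is any integer m ≥ 38 such that m, m + 1, m + 2, m + 3, m + 4 are all composite; we check each in order.
The first 10 eligible values, up to m = 47, all satisfy the conclusion.
m = 48: 48 = 2 × 24; 49 = 7 × 7; 50 = 2 × 25; 51 = 3 × 17; 52 = 2 × 26 — all composite.
Hence m = 48 is a counterexample.

m = 48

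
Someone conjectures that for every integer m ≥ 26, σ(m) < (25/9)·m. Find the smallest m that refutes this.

m = 60

Check each integer m ≥ 26 in order until the claim fails.
For m = 26, 27, 28, 29, …, 57, 58, 59 the conclusion holds.
m = 60: σ(60) = 168; 168 ≥ 500/3.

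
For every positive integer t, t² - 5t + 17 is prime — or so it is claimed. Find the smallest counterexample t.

t = 13

Check each positive integer t in order until t² - 5t + 17 is not prime.
For t = 1, 2, 3, 4, …, 10, 11, 12 the conclusion holds.
t = 13: t² - 5t + 17 = 121 = 11 × 11, composite.
Thus t = 13 disproves the claim, and no smaller t works.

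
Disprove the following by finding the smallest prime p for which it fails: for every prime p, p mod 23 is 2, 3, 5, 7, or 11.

p = 13

For p = 2, 3, 5, 7, 11 the conclusion holds.
p = 13: 13 mod 23 = 13 — not in {2, 3, 5, 7, 11}.
So p = 13 is the smallest counterexample.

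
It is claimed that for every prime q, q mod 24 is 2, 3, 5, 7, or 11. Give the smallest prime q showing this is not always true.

q = 13

Check each prime q in order until the claim fails.
The first 5 eligible values, up to q = 11, all satisfy the conclusion.
q = 13: 13 mod 24 = 13 — not in {2, 3, 5, 7, 11}.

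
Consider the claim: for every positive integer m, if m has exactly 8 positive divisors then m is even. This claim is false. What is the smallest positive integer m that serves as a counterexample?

A counterexample is any positive integer m such that m has exactly 8 positive divisors but m is odd; we check each in order.
The first 12 eligible values, up to m = 104, all satisfy the conclusion.
m = 105: divisors of 105: 1, 3, 5, 7, 15, 21, 35, 105; 105 is odd.

m = 105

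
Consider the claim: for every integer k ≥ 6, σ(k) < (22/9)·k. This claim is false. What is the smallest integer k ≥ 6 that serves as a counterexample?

For k = 6, 7, 8, 9, …, 21, 22, 23 the conclusion holds.
k = 24: σ(24) = 60; 60 ≥ 176/3.
Thus k = 24 disproves the claim, and no smaller k works.

k = 24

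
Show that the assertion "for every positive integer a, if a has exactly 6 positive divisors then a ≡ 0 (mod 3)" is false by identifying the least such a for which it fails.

Check each positive integer a in order until a has exactly 6 positive divisors but the claim fails.
a = 12: τ(12) = 6; 12 ≡ 0 (mod 3).
a = 18: τ(18) = 6; 18 ≡ 0 (mod 3).
a = 20: τ(20) = 6; 20 ≡ 2 (mod 3).

a = 20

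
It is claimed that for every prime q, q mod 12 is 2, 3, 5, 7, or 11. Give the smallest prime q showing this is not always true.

The first 5 eligible values, up to q = 11, all satisfy the conclusion.
q = 13: 13 mod 12 = 1 — not in {2, 3, 5, 7, 11}.

q = 13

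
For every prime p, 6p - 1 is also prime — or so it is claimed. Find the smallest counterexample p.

Check each prime p in order until 6p - 1 is not prime.
The first 4 eligible values, up to p = 7, all satisfy the conclusion.
p = 11: 6p - 1 = 65 = 5 × 13, not prime.
Thus p = 11 disproves the claim, and no smaller p works.

p = 11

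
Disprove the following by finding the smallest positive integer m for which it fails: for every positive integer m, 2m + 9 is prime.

m = 3

Check each positive integer m in order until 2m + 9 is not prime.
m = 1: 2m + 9 = 11, prime.
m = 2: 2m + 9 = 13, prime.
m = 3: 2m + 9 = 15 = 3 × 5, composite.
So m = 3 is the smallest counterexample.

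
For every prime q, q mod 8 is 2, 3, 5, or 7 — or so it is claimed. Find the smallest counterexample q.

We need the least prime q for which the claim fails.
q = 2: 2 mod 8 = 2.
q = 3: 3 mod 8 = 3.
q = 5: 5 mod 8 = 5.
q = 7: 7 mod 8 = 7.
q = 11: 11 mod 8 = 3.
q = 13: 13 mod 8 = 5.
q = 17: 17 mod 8 = 1 — not in {2, 3, 5, 7}.

q = 17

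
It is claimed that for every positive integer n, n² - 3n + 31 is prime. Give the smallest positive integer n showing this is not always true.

We need the least positive integer n for which n² - 3n + 31 is not prime.
For n = 1, 2, 3 the conclusion holds.
n = 4: n² - 3n + 31 = 35 = 5 × 7, composite.
Hence n = 4 is a counterexample.

n = 4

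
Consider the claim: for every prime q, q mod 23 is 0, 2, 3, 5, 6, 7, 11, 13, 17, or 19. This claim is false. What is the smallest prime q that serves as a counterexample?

q = 31

We need the least prime q for which the claim fails.
For q = 2, 3, 5, 7, 11, 13, 17, 19, 23, 29 the conclusion holds.
q = 31: 31 mod 23 = 8 — not in {0, 2, 3, 5, 6, 7, 11, 13, 17, 19}.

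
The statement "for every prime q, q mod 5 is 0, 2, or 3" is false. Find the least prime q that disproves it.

We need the least prime q for which the claim fails.
q = 2: 2 mod 5 = 2.
q = 3: 3 mod 5 = 3.
q = 5: 5 mod 5 = 0.
q = 7: 7 mod 5 = 2.
q = 11: 11 mod 5 = 1 — not in {0, 2, 3}.

q = 11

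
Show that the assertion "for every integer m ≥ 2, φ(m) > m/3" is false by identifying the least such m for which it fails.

Check each integer m ≥ 2 in order until the claim fails.
The first 4 eligible values, up to m = 5, all satisfy the conclusion.
m = 6: φ(6) = 2 and 6/3 = 2, so φ(6) ≤ 6/3.
So m = 6 is the smallest counterexample.

m = 6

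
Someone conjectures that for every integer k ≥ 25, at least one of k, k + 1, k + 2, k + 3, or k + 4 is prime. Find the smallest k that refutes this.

k = 32

A counterexample is any integer k ≥ 25 such that k, k + 1, k + 2, k + 3, k + 4 are all composite; we check each in order.
For k = 25, 26, 27, 28, 29, 30, 31 the conclusion holds.
k = 32: 32 = 2 × 16; 33 = 3 × 11; 34 = 2 × 17; 35 = 5 × 7; 36 = 2 × 18 — all composite.
So k = 32 is the smallest counterexample.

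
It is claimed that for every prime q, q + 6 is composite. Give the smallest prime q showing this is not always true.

We need the least prime q for which q + 6 is prime.
q = 2: q + 6 = 8 = 2 × 4, composite.
q = 3: q + 6 = 9 = 3 × 3, composite.
q = 5: q + 6 = 11, prime — not composite.
Hence q = 5 is a counterexample.

q = 5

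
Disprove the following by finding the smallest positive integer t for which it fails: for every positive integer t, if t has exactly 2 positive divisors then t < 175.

The first 40 eligible values, up to t = 173, all satisfy the conclusion.
t = 179: τ(179) = 2; 179 ≥ 175.

t = 179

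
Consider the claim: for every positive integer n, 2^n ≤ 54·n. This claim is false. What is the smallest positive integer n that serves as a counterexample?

A counterexample is any positive integer n such that 2^n > 54·n; we check each in order.
n = 1: 2^n = 2 and 54·n = 54, so 2 ≤ 54.
n = 2: 2^n = 4 and 54·n = 108, so 4 ≤ 108.
n = 3: 2^n = 8 and 54·n = 162, so 8 ≤ 162.
n = 4: 2^n = 16 and 54·n = 216, so 16 ≤ 216.
n = 5: 2^n = 32 and 54·n = 270, so 32 ≤ 270.
n = 6: 2^n = 64 and 54·n = 324, so 64 ≤ 324.
n = 7: 2^n = 128 and 54·n = 378, so 128 ≤ 378.
n = 8: 2^n = 256 and 54·n = 432, so 256 ≤ 432.
n = 9: 2^n = 512 and 54·n = 486, so 512 > 486.

n = 9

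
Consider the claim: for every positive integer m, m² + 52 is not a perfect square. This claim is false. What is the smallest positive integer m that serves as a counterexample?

A counterexample is any positive integer m such that m² + 52 is a perfect square; we check each in order.
The first 11 eligible values, up to m = 11, all satisfy the conclusion.
m = 12: 12² + 52 = 196 = 14², a perfect square.

m = 12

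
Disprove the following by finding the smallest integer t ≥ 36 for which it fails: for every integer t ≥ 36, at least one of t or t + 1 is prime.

t = 38

We need the least integer t ≥ 36 for which t, t + 1 are both composite.
For t = 36, 37 the conclusion holds.
t = 38: 38 = 2 × 19; 39 = 3 × 13 — both composite.
Hence t = 38 is a counterexample.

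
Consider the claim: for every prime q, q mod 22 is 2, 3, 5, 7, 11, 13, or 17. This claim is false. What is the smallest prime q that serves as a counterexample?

q = 19

Check each prime q in order until the claim fails.
For q = 2, 3, 5, 7, 11, 13, 17 the conclusion holds.
q = 19: 19 mod 22 = 19 — not in {2, 3, 5, 7, 11, 13, 17}.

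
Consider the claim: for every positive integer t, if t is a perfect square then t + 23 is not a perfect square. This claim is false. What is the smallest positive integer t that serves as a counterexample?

We need the least positive integer t for which t is a perfect square but t + 23 is a perfect square.
The first 10 eligible values, up to t = 100, all satisfy the conclusion.
t = 121: 121 = 11² and 121 + 23 = 144 = 12².
Thus t = 121 disproves the claim, and no smaller t works.

t = 121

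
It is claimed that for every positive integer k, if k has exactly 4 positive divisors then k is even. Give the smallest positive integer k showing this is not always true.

k = 15

The first 4 eligible values, up to k = 14, all satisfy the conclusion.
k = 15: divisors of 15: 1, 3, 5, 15; 15 is odd.
So k = 15 is the smallest counterexample.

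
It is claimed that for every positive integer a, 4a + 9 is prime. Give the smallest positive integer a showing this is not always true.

a = 3

We need the least positive integer a for which 4a + 9 is not prime.
a = 1: 4a + 9 = 13, prime.
a = 2: 4a + 9 = 17, prime.
a = 3: 4a + 9 = 21 = 3 × 7, composite.
Hence a = 3 is a counterexample.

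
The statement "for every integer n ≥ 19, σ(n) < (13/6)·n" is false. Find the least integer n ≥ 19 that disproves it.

A counterexample is any integer n ≥ 19 such that the claim fails; we check each in order.
n = 19: σ(19) = 20; 20 < 247/6.
n = 20: σ(20) = 42; 42 < 130/3.
n = 21: σ(21) = 32; 32 < 91/2.
n = 22: σ(22) = 36; 36 < 143/3.
n = 23: σ(23) = 24; 24 < 299/6.
n = 24: σ(24) = 60; 60 ≥ 52.

n = 24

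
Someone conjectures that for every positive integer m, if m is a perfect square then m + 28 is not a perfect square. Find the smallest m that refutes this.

A counterexample is any positive integer m such that m is a perfect square but m + 28 is a perfect square; we check each in order.
The first 5 eligible values, up to m = 25, all satisfy the conclusion.
m = 36: 36 = 6² and 36 + 28 = 64 = 8².
So m = 36 is the smallest counterexample.

m = 36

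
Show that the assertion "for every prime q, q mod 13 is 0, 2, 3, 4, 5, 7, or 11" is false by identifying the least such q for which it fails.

q = 19

q = 2: 2 mod 13 = 2.
q = 3: 3 mod 13 = 3.
q = 5: 5 mod 13 = 5.
q = 7: 7 mod 13 = 7.
q = 11: 11 mod 13 = 11.
q = 13: 13 mod 13 = 0.
q = 17: 17 mod 13 = 4.
q = 19: 19 mod 13 = 6 — not in {0, 2, 3, 4, 5, 7, 11}.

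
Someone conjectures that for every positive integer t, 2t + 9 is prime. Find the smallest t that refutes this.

A counterexample is any positive integer t such that 2t + 9 is not prime; we check each in order.
t = 1: 2t + 9 = 11, prime.
t = 2: 2t + 9 = 13, prime.
t = 3: 2t + 9 = 15 = 3 × 5, composite.

t = 3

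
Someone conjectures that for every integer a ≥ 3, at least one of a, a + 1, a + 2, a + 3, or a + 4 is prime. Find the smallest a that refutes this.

Check each integer a ≥ 3 in order until a, a + 1, a + 2, a + 3, a + 4 are all composite.
The first 21 eligible values, up to a = 23, all satisfy the conclusion.
a = 24: 24 = 2 × 12; 25 = 5 × 5; 26 = 2 × 13; 27 = 3 × 9; 28 = 2 × 14 — all composite.

a = 24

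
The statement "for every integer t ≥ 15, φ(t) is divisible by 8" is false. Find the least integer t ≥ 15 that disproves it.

Check each integer t ≥ 15 in order until φ(t) is not divisible by 8.
t = 15: φ(15) = 8; 8 mod 8 = 0.
t = 16: φ(16) = 8; 8 mod 8 = 0.
t = 17: φ(17) = 16; 16 mod 8 = 0.
t = 18: φ(18) = 6; 6 mod 8 = 6.
So t = 18 is the smallest counterexample.

t = 18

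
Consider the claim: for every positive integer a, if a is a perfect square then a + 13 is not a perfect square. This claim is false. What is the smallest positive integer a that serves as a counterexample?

a = 36

We need the least positive integer a for which a is a perfect square but a + 13 is a perfect square.
For a = 1, 4, 9, 16, 25 the conclusion holds.
a = 36: 36 = 6² and 36 + 13 = 49 = 7².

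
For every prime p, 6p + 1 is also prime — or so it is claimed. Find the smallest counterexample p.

For p = 2, 3, 5, 7, 11, 13, 17 the conclusion holds.
p = 19: 6p + 1 = 115 = 5 × 23, not prime.
Thus p = 19 disproves the claim, and no smaller p works.

p = 19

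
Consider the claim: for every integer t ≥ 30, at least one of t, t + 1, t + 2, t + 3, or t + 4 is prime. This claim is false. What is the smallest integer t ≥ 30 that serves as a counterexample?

We need the least integer t ≥ 30 for which t, t + 1, t + 2, t + 3, t + 4 are all composite.
For t = 30, 31 the conclusion holds.
t = 32: 32 = 2 × 16; 33 = 3 × 11; 34 = 2 × 17; 35 = 5 × 7; 36 = 2 × 18 — all composite.
Thus t = 32 disproves the claim, and no smaller t works.

t = 32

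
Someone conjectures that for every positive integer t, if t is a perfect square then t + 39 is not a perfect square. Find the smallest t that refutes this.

t = 25

t = 1: 1 + 39 = 40, not a perfect square.
t = 4: 4 + 39 = 43, not a perfect square.
t = 9: 9 + 39 = 48, not a perfect square.
t = 16: 16 + 39 = 55, not a perfect square.
t = 25: 25 = 5² and 25 + 39 = 64 = 8².
Thus t = 25 disproves the claim, and no smaller t works.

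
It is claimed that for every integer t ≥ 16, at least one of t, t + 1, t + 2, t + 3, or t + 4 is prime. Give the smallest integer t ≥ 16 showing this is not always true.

t = 16: 17 is prime.
t = 17: 17 is prime.
t = 18: 19 is prime.
t = 19: 19 is prime.
t = 20: 23 is prime.
t = 21: 23 is prime.
t = 22: 23 is prime.
t = 23: 23 is prime.
t = 24: 24 = 2 × 12; 25 = 5 × 5; 26 = 2 × 13; 27 = 3 × 9; 28 = 2 × 14 — all composite.

t = 24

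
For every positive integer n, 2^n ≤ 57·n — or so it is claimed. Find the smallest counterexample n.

n = 10

For n = 1, 2, 3, 4, 5, 6, 7, 8, 9 the conclusion holds.
n = 10: 2^n = 1024 and 57·n = 570, so 1024 > 570.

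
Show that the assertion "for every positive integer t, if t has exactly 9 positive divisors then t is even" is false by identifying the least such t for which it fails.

t = 36: divisors of 36: 9 divisors; 36 is even.
t = 100: divisors of 100: 9 divisors; 100 is even.
t = 196: divisors of 196: 9 divisors; 196 is even.
t = 225: divisors of 225: 9 divisors; 225 is odd.

t = 225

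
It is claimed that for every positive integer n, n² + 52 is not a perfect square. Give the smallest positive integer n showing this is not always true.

n = 12

The first 11 eligible values, up to n = 11, all satisfy the conclusion.
n = 12: 12² + 52 = 196 = 14², a perfect square.
Hence n = 12 is a counterexample.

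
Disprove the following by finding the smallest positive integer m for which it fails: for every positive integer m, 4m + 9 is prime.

m = 3

A counterexample is any positive integer m such that 4m + 9 is not prime; we check each in order.
m = 1: 4m + 9 = 13, prime.
m = 2: 4m + 9 = 17, prime.
m = 3: 4m + 9 = 21 = 3 × 7, composite.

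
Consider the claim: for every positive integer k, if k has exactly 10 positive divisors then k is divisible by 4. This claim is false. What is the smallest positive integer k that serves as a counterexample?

For k = 48, 80, 112 the conclusion holds.
k = 162: τ(162) = 10; 162 mod 4 = 2.
So k = 162 is the smallest counterexample.

k = 162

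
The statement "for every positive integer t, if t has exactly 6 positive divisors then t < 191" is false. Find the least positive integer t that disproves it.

t = 207

We need the least positive integer t for which t has exactly 6 positive divisors but the claim fails.
For t = 12, 18, 20, 28, …, 172, 175, 188 the conclusion holds.
t = 207: τ(207) = 6; 207 ≥ 191.
So t = 207 is the smallest counterexample.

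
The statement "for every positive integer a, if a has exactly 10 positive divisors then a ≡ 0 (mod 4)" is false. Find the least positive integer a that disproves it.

a = 48: τ(48) = 10; 48 ≡ 0 (mod 4).
a = 80: τ(80) = 10; 80 ≡ 0 (mod 4).
a = 112: τ(112) = 10; 112 ≡ 0 (mod 4).
a = 162: τ(162) = 10; 162 ≡ 2 (mod 4).

a = 162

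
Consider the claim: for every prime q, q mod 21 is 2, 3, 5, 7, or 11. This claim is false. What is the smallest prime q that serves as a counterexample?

q = 13

Check each prime q in order until the claim fails.
q = 2: 2 mod 21 = 2.
q = 3: 3 mod 21 = 3.
q = 5: 5 mod 21 = 5.
q = 7: 7 mod 21 = 7.
q = 11: 11 mod 21 = 11.
q = 13: 13 mod 21 = 13 — not in {2, 3, 5, 7, 11}.
So q = 13 is the smallest counterexample.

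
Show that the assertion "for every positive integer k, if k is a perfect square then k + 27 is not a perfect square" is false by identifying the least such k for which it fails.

k = 1: 1 + 27 = 28, not a perfect square.
k = 4: 4 + 27 = 31, not a perfect square.
k = 9: 9 = 3² and 9 + 27 = 36 = 6².

k = 9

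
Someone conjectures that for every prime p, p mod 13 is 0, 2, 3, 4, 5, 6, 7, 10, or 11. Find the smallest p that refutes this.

p = 47

We need the least prime p for which the claim fails.
For p = 2, 3, 5, 7, …, 37, 41, 43 the conclusion holds.
p = 47: 47 mod 13 = 8 — not in {0, 2, 3, 4, 5, 6, 7, 10, 11}.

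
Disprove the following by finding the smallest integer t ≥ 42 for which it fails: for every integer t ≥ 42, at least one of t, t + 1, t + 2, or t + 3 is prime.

The first 6 eligible values, up to t = 47, all satisfy the conclusion.
t = 48: 48 = 2 × 24; 49 = 7 × 7; 50 = 2 × 25; 51 = 3 × 17 — all composite.

t = 48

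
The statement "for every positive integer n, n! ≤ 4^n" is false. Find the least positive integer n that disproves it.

n = 9

Check each positive integer n in order until n! > 4^n.
For n = 1, 2, 3, 4, 5, 6, 7, 8 the conclusion holds.
n = 9: n! = 362880 and 4^n = 262144, so 362880 > 262144.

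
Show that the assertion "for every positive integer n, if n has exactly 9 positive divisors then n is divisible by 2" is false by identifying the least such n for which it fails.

For n = 36, 100, 196 the conclusion holds.
n = 225: τ(225) = 9; 225 mod 2 = 1.
Thus n = 225 disproves the claim, and no smaller n works.

n = 225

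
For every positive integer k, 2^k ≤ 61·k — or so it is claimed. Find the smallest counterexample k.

A counterexample is any positive integer k such that 2^k > 61·k; we check each in order.
The first 9 eligible values, up to k = 9, all satisfy the conclusion.
k = 10: 2^k = 1024 and 61·k = 610, so 1024 > 610.
So k = 10 is the smallest counterexample.

k = 10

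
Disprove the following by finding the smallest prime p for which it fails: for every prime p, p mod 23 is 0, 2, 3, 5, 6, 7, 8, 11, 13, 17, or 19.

We need the least prime p for which the claim fails.
The first 11 eligible values, up to p = 31, all satisfy the conclusion.
p = 37: 37 mod 23 = 14 — not in {0, 2, 3, 5, 6, 7, 8, 11, 13, 17, 19}.
Thus p = 37 disproves the claim, and no smaller p works.

p = 37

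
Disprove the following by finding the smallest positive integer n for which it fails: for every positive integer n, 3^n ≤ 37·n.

We need the least positive integer n for which 3^n > 37·n.
n = 1: 3^n = 3 and 37·n = 37, so 3 ≤ 37.
n = 2: 3^n = 9 and 37·n = 74, so 9 ≤ 74.
n = 3: 3^n = 27 and 37·n = 111, so 27 ≤ 111.
n = 4: 3^n = 81 and 37·n = 148, so 81 ≤ 148.
n = 5: 3^n = 243 and 37·n = 185, so 243 > 185.

n = 5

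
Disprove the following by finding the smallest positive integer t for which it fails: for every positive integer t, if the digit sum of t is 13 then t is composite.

For t = 49, 58 the conclusion holds.
t = 67: digit sum 13; 67 is prime, not composite.
Hence t = 67 is a counterexample.

t = 67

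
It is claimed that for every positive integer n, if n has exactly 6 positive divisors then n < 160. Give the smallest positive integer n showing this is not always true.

n = 164

For n = 12, 18, 20, 28, …, 147, 148, 153 the conclusion holds.
n = 164: τ(164) = 6; 164 ≥ 160.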